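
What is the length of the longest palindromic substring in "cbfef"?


Input: "cbfef"
Checking substrings for palindromes:
  [2:5] "fef" (len 3) => palindrome
Longest palindromic substring: "fef" with length 3

3


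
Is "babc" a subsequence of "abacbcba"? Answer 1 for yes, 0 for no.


Check if "babc" is a subsequence of "abacbcba"
Greedy scan:
  Position 0 ('a'): no match needed
  Position 1 ('b'): matches sub[0] = 'b'
  Position 2 ('a'): matches sub[1] = 'a'
  Position 3 ('c'): no match needed
  Position 4 ('b'): matches sub[2] = 'b'
  Position 5 ('c'): matches sub[3] = 'c'
  Position 6 ('b'): no match needed
  Position 7 ('a'): no match needed
All 4 characters matched => is a subsequence

1


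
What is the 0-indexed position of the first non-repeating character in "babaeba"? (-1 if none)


Input: babaeba
Character frequencies:
  'a': 3
  'b': 3
  'e': 1
Scanning left to right for freq == 1:
  Position 0 ('b'): freq=3, skip
  Position 1 ('a'): freq=3, skip
  Position 2 ('b'): freq=3, skip
  Position 3 ('a'): freq=3, skip
  Position 4 ('e'): unique! => answer = 4

4


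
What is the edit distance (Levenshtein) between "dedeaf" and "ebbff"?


Computing edit distance: "dedeaf" -> "ebbff"
DP table:
           e    b    b    f    f
      0    1    2    3    4    5
  d   1    1    2    3    4    5
  e   2    1    2    3    4    5
  d   3    2    2    3    4    5
  e   4    3    3    3    4    5
  a   5    4    4    4    4    5
  f   6    5    5    5    4    4
Edit distance = dp[6][5] = 4

4


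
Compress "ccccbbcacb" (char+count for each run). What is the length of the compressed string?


Input: ccccbbcacb
Runs:
  'c' x 4 => "c4"
  'b' x 2 => "b2"
  'c' x 1 => "c1"
  'a' x 1 => "a1"
  'c' x 1 => "c1"
  'b' x 1 => "b1"
Compressed: "c4b2c1a1c1b1"
Compressed length: 12

12


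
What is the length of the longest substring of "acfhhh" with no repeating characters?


Input: "acfhhh"
Sliding window (track last position of each char):
  Position 0 ('a'): window [0,0] length 1 -- new best
  Position 1 ('c'): window [0,1] length 2 -- new best
  Position 2 ('f'): window [0,2] length 3 -- new best
  Position 3 ('h'): window [0,3] length 4 -- new best
  Position 4 ('h'): repeat (last at 3), move window start to 4
  Position 4 ('h'): window [4,4] length 1
  Position 5 ('h'): repeat (last at 4), move window start to 5
  Position 5 ('h'): window [5,5] length 1
Longest substring with no repeats: "acfh" with length 4

4


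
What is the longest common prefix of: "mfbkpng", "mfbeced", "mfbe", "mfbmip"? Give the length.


Words: mfbkpng, mfbeced, mfbe, mfbmip
  Position 0: all 'm' => match
  Position 1: all 'f' => match
  Position 2: all 'b' => match
  Position 3: ('k', 'e', 'e', 'm') => mismatch, stop
LCP = "mfb" (length 3)

3


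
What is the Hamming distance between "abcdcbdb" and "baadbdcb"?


Comparing "abcdcbdb" and "baadbdcb" position by position:
  Position 0: 'a' vs 'b' => differ
  Position 1: 'b' vs 'a' => differ
  Position 2: 'c' vs 'a' => differ
  Position 3: 'd' vs 'd' => same
  Position 4: 'c' vs 'b' => differ
  Position 5: 'b' vs 'd' => differ
  Position 6: 'd' vs 'c' => differ
  Position 7: 'b' vs 'b' => same
Total differences (Hamming distance): 6

6


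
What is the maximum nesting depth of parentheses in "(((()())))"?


Input: "(((()())))"
Tracking depth:
  Position 0 '(': depth becomes 1
  Position 1 '(': depth becomes 2
  Position 2 '(': depth becomes 3
  Position 3 '(': depth becomes 4
  Position 4 ')': depth becomes 3
  Position 5 '(': depth becomes 4
  Position 6 ')': depth becomes 3
  Position 7 ')': depth becomes 2
  Position 8 ')': depth becomes 1
  Position 9 ')': depth becomes 0
Maximum depth reached: 4

4


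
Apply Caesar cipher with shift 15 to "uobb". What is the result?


Caesar cipher: shift "uobb" by 15
  'u' (pos 20) + 15 = pos 9 = 'j'
  'o' (pos 14) + 15 = pos 3 = 'd'
  'b' (pos 1) + 15 = pos 16 = 'q'
  'b' (pos 1) + 15 = pos 16 = 'q'
Result: jdqq

jdqq


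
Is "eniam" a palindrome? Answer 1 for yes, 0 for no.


Input: eniam
Reversed: maine
  Compare pos 0 ('e') with pos 4 ('m'): MISMATCH
  Compare pos 1 ('n') with pos 3 ('a'): MISMATCH
Result: not a palindrome

0


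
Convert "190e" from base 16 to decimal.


Input: "190e" in base 16
Positional expansion:
  Digit '1' (value 1) x 16^3 = 4096
  Digit '9' (value 9) x 16^2 = 2304
  Digit '0' (value 0) x 16^1 = 0
  Digit 'e' (value 14) x 16^0 = 14
Sum = 6414

6414


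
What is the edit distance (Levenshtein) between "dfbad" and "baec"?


Computing edit distance: "dfbad" -> "baec"
DP table:
           b    a    e    c
      0    1    2    3    4
  d   1    1    2    3    4
  f   2    2    2    3    4
  b   3    2    3    3    4
  a   4    3    2    3    4
  d   5    4    3    3    4
Edit distance = dp[5][4] = 4

4


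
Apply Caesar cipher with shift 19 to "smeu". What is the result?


Caesar cipher: shift "smeu" by 19
  's' (pos 18) + 19 = pos 11 = 'l'
  'm' (pos 12) + 19 = pos 5 = 'f'
  'e' (pos 4) + 19 = pos 23 = 'x'
  'u' (pos 20) + 19 = pos 13 = 'n'
Result: lfxn

lfxn


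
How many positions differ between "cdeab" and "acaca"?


Comparing "cdeab" and "acaca" position by position:
  Position 0: 'c' vs 'a' => DIFFER
  Position 1: 'd' vs 'c' => DIFFER
  Position 2: 'e' vs 'a' => DIFFER
  Position 3: 'a' vs 'c' => DIFFER
  Position 4: 'b' vs 'a' => DIFFER
Positions that differ: 5

5


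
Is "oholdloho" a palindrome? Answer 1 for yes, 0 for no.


Input: oholdloho
Reversed: oholdloho
  Compare pos 0 ('o') with pos 8 ('o'): match
  Compare pos 1 ('h') with pos 7 ('h'): match
  Compare pos 2 ('o') with pos 6 ('o'): match
  Compare pos 3 ('l') with pos 5 ('l'): match
Result: palindrome

1


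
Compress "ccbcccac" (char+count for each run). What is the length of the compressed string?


Input: ccbcccac
Runs:
  'c' x 2 => "c2"
  'b' x 1 => "b1"
  'c' x 3 => "c3"
  'a' x 1 => "a1"
  'c' x 1 => "c1"
Compressed: "c2b1c3a1c1"
Compressed length: 10

10


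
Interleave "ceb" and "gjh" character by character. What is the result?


Interleaving "ceb" and "gjh":
  Position 0: 'c' from first, 'g' from second => "cg"
  Position 1: 'e' from first, 'j' from second => "ej"
  Position 2: 'b' from first, 'h' from second => "bh"
Result: cgejbh

cgejbh


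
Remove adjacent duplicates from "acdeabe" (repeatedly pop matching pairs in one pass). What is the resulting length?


Input: acdeabe
Stack-based adjacent duplicate removal:
  Read 'a': push. Stack: a
  Read 'c': push. Stack: ac
  Read 'd': push. Stack: acd
  Read 'e': push. Stack: acde
  Read 'a': push. Stack: acdea
  Read 'b': push. Stack: acdeab
  Read 'e': push. Stack: acdeabe
Final stack: "acdeabe" (length 7)

7


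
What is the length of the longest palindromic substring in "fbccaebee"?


Input: "fbccaebee"
Checking substrings for palindromes:
  [5:8] "ebe" (len 3) => palindrome
  [2:4] "cc" (len 2) => palindrome
  [7:9] "ee" (len 2) => palindrome
Longest palindromic substring: "ebe" with length 3

3


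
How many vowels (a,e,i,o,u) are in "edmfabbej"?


Input: edmfabbej
Checking each character:
  'e' at position 0: vowel (running total: 1)
  'd' at position 1: consonant
  'm' at position 2: consonant
  'f' at position 3: consonant
  'a' at position 4: vowel (running total: 2)
  'b' at position 5: consonant
  'b' at position 6: consonant
  'e' at position 7: vowel (running total: 3)
  'j' at position 8: consonant
Total vowels: 3

3


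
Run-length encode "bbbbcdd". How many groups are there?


Input: bbbbcdd
Scanning for consecutive runs:
  Group 1: 'b' x 4 (positions 0-3)
  Group 2: 'c' x 1 (positions 4-4)
  Group 3: 'd' x 2 (positions 5-6)
Total groups: 3

3


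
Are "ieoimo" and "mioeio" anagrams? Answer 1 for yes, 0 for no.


Strings: "ieoimo", "mioeio"
Sorted first:  eiimoo
Sorted second: eiimoo
Sorted forms match => anagrams

1


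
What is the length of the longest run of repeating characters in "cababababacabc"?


Input: "cababababacabc"
Scanning for longest run:
  Position 1 ('a'): new char, reset run to 1
  Position 2 ('b'): new char, reset run to 1
  Position 3 ('a'): new char, reset run to 1
  Position 4 ('b'): new char, reset run to 1
  Position 5 ('a'): new char, reset run to 1
  Position 6 ('b'): new char, reset run to 1
  Position 7 ('a'): new char, reset run to 1
  Position 8 ('b'): new char, reset run to 1
  Position 9 ('a'): new char, reset run to 1
  Position 10 ('c'): new char, reset run to 1
  Position 11 ('a'): new char, reset run to 1
  Position 12 ('b'): new char, reset run to 1
  Position 13 ('c'): new char, reset run to 1
Longest run: 'c' with length 1

1


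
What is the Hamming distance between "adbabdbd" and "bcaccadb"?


Comparing "adbabdbd" and "bcaccadb" position by position:
  Position 0: 'a' vs 'b' => differ
  Position 1: 'd' vs 'c' => differ
  Position 2: 'b' vs 'a' => differ
  Position 3: 'a' vs 'c' => differ
  Position 4: 'b' vs 'c' => differ
  Position 5: 'd' vs 'a' => differ
  Position 6: 'b' vs 'd' => differ
  Position 7: 'd' vs 'b' => differ
Total differences (Hamming distance): 8

8


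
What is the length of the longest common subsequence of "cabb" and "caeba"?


LCS of "cabb" and "caeba"
DP table:
           c    a    e    b    a
      0    0    0    0    0    0
  c   0    1    1    1    1    1
  a   0    1    2    2    2    2
  b   0    1    2    2    3    3
  b   0    1    2    2    3    3
LCS length = dp[4][5] = 3

3


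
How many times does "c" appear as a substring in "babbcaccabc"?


Searching for "c" in "babbcaccabc"
Scanning each position:
  Position 0: "b" => no
  Position 1: "a" => no
  Position 2: "b" => no
  Position 3: "b" => no
  Position 4: "c" => MATCH
  Position 5: "a" => no
  Position 6: "c" => MATCH
  Position 7: "c" => MATCH
  Position 8: "a" => no
  Position 9: "b" => no
  Position 10: "c" => MATCH
Total occurrences: 4

4


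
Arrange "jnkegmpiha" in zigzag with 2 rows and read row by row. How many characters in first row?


Zigzag "jnkegmpiha" into 2 rows:
Placing characters:
  'j' => row 0
  'n' => row 1
  'k' => row 0
  'e' => row 1
  'g' => row 0
  'm' => row 1
  'p' => row 0
  'i' => row 1
  'h' => row 0
  'a' => row 1
Rows:
  Row 0: "jkgph"
  Row 1: "nemia"
First row length: 5

5


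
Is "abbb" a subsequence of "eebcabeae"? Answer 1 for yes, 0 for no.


Check if "abbb" is a subsequence of "eebcabeae"
Greedy scan:
  Position 0 ('e'): no match needed
  Position 1 ('e'): no match needed
  Position 2 ('b'): no match needed
  Position 3 ('c'): no match needed
  Position 4 ('a'): matches sub[0] = 'a'
  Position 5 ('b'): matches sub[1] = 'b'
  Position 6 ('e'): no match needed
  Position 7 ('a'): no match needed
  Position 8 ('e'): no match needed
Only matched 2/4 characters => not a subsequence

0


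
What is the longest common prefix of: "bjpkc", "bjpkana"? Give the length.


Words: bjpkc, bjpkana
  Position 0: all 'b' => match
  Position 1: all 'j' => match
  Position 2: all 'p' => match
  Position 3: all 'k' => match
  Position 4: ('c', 'a') => mismatch, stop
LCP = "bjpk" (length 4)

4


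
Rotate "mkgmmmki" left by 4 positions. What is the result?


Input: "mkgmmmki", rotate left by 4
First 4 characters: "mkgm"
Remaining characters: "mmki"
Concatenate remaining + first: "mmki" + "mkgm" = "mmkimkgm"

mmkimkgm


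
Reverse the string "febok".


Input: febok
Reading characters right to left:
  Position 4: 'k'
  Position 3: 'o'
  Position 2: 'b'
  Position 1: 'e'
  Position 0: 'f'
Reversed: kobef

kobef


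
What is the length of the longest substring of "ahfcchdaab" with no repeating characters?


Input: "ahfcchdaab"
Sliding window (track last position of each char):
  Position 0 ('a'): window [0,0] length 1 -- new best
  Position 1 ('h'): window [0,1] length 2 -- new best
  Position 2 ('f'): window [0,2] length 3 -- new best
  Position 3 ('c'): window [0,3] length 4 -- new best
  Position 4 ('c'): repeat (last at 3), move window start to 4
  Position 4 ('c'): window [4,4] length 1
  Position 5 ('h'): window [4,5] length 2
  Position 6 ('d'): window [4,6] length 3
  Position 7 ('a'): window [4,7] length 4
  Position 8 ('a'): repeat (last at 7), move window start to 8
  Position 8 ('a'): window [8,8] length 1
  Position 9 ('b'): window [8,9] length 2
Longest substring with no repeats: "ahfc" with length 4

4


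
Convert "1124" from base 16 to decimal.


Input: "1124" in base 16
Positional expansion:
  Digit '1' (value 1) x 16^3 = 4096
  Digit '1' (value 1) x 16^2 = 256
  Digit '2' (value 2) x 16^1 = 32
  Digit '4' (value 4) x 16^0 = 4
Sum = 4388

4388


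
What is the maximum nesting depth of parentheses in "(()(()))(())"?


Input: "(()(()))(())"
Tracking depth:
  Position 0 '(': depth becomes 1
  Position 1 '(': depth becomes 2
  Position 2 ')': depth becomes 1
  Position 3 '(': depth becomes 2
  Position 4 '(': depth becomes 3
  Position 5 ')': depth becomes 2
  Position 6 ')': depth becomes 1
  Position 7 ')': depth becomes 0
  Position 8 '(': depth becomes 1
  Position 9 '(': depth becomes 2
  Position 10 ')': depth becomes 1
  Position 11 ')': depth becomes 0
Maximum depth reached: 3

3


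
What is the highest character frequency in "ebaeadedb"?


Input: ebaeadedb
Character counts:
  'a': 2
  'b': 2
  'd': 2
  'e': 3
Maximum frequency: 3

3


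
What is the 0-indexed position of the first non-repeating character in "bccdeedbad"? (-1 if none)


Input: bccdeedbad
Character frequencies:
  'a': 1
  'b': 2
  'c': 2
  'd': 3
  'e': 2
Scanning left to right for freq == 1:
  Position 0 ('b'): freq=2, skip
  Position 1 ('c'): freq=2, skip
  Position 2 ('c'): freq=2, skip
  Position 3 ('d'): freq=3, skip
  Position 4 ('e'): freq=2, skip
  Position 5 ('e'): freq=2, skip
  Position 6 ('d'): freq=3, skip
  Position 7 ('b'): freq=2, skip
  Position 8 ('a'): unique! => answer = 8

8


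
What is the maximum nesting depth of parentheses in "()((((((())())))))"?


Input: "()((((((())())))))"
Tracking depth:
  Position 0 '(': depth becomes 1
  Position 1 ')': depth becomes 0
  Position 2 '(': depth becomes 1
  Position 3 '(': depth becomes 2
  Position 4 '(': depth becomes 3
  Position 5 '(': depth becomes 4
  Position 6 '(': depth becomes 5
  Position 7 '(': depth becomes 6
  Position 8 '(': depth becomes 7
  Position 9 ')': depth becomes 6
  Position 10 ')': depth becomes 5
  Position 11 '(': depth becomes 6
  Position 12 ')': depth becomes 5
  Position 13 ')': depth becomes 4
  Position 14 ')': depth becomes 3
  Position 15 ')': depth becomes 2
  Position 16 ')': depth becomes 1
  Position 17 ')': depth becomes 0
Maximum depth reached: 7

7


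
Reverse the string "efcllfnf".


Input: efcllfnf
Reading characters right to left:
  Position 7: 'f'
  Position 6: 'n'
  Position 5: 'f'
  Position 4: 'l'
  Position 3: 'l'
  Position 2: 'c'
  Position 1: 'f'
  Position 0: 'e'
Reversed: fnfllcfe

fnfllcfe


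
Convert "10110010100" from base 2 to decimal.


Input: "10110010100" in base 2
Positional expansion:
  Digit '1' (value 1) x 2^10 = 1024
  Digit '0' (value 0) x 2^9 = 0
  Digit '1' (value 1) x 2^8 = 256
  Digit '1' (value 1) x 2^7 = 128
  Digit '0' (value 0) x 2^6 = 0
  Digit '0' (value 0) x 2^5 = 0
  Digit '1' (value 1) x 2^4 = 16
  Digit '0' (value 0) x 2^3 = 0
  Digit '1' (value 1) x 2^2 = 4
  Digit '0' (value 0) x 2^1 = 0
  Digit '0' (value 0) x 2^0 = 0
Sum = 1428

1428


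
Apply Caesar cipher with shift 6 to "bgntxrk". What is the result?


Caesar cipher: shift "bgntxrk" by 6
  'b' (pos 1) + 6 = pos 7 = 'h'
  'g' (pos 6) + 6 = pos 12 = 'm'
  'n' (pos 13) + 6 = pos 19 = 't'
  't' (pos 19) + 6 = pos 25 = 'z'
  'x' (pos 23) + 6 = pos 3 = 'd'
  'r' (pos 17) + 6 = pos 23 = 'x'
  'k' (pos 10) + 6 = pos 16 = 'q'
Result: hmtzdxq

hmtzdxq


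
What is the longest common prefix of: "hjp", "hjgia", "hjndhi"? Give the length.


Words: hjp, hjgia, hjndhi
  Position 0: all 'h' => match
  Position 1: all 'j' => match
  Position 2: ('p', 'g', 'n') => mismatch, stop
LCP = "hj" (length 2)

2


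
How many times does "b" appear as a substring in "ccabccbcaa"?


Searching for "b" in "ccabccbcaa"
Scanning each position:
  Position 0: "c" => no
  Position 1: "c" => no
  Position 2: "a" => no
  Position 3: "b" => MATCH
  Position 4: "c" => no
  Position 5: "c" => no
  Position 6: "b" => MATCH
  Position 7: "c" => no
  Position 8: "a" => no
  Position 9: "a" => no
Total occurrences: 2

2


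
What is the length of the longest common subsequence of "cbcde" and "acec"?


LCS of "cbcde" and "acec"
DP table:
           a    c    e    c
      0    0    0    0    0
  c   0    0    1    1    1
  b   0    0    1    1    1
  c   0    0    1    1    2
  d   0    0    1    1    2
  e   0    0    1    2    2
LCS length = dp[5][4] = 2

2


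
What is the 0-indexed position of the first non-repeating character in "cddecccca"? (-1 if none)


Input: cddecccca
Character frequencies:
  'a': 1
  'c': 5
  'd': 2
  'e': 1
Scanning left to right for freq == 1:
  Position 0 ('c'): freq=5, skip
  Position 1 ('d'): freq=2, skip
  Position 2 ('d'): freq=2, skip
  Position 3 ('e'): unique! => answer = 3

3


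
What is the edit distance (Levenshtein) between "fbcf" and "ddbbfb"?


Computing edit distance: "fbcf" -> "ddbbfb"
DP table:
           d    d    b    b    f    b
      0    1    2    3    4    5    6
  f   1    1    2    3    4    4    5
  b   2    2    2    2    3    4    4
  c   3    3    3    3    3    4    5
  f   4    4    4    4    4    3    4
Edit distance = dp[4][6] = 4

4


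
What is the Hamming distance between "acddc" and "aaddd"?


Comparing "acddc" and "aaddd" position by position:
  Position 0: 'a' vs 'a' => same
  Position 1: 'c' vs 'a' => differ
  Position 2: 'd' vs 'd' => same
  Position 3: 'd' vs 'd' => same
  Position 4: 'c' vs 'd' => differ
Total differences (Hamming distance): 2

2


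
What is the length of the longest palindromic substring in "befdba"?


Input: "befdba"
Checking substrings for palindromes:
  No multi-char palindromic substrings found
Longest palindromic substring: "b" with length 1

1


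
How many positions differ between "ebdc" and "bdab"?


Comparing "ebdc" and "bdab" position by position:
  Position 0: 'e' vs 'b' => DIFFER
  Position 1: 'b' vs 'd' => DIFFER
  Position 2: 'd' vs 'a' => DIFFER
  Position 3: 'c' vs 'b' => DIFFER
Positions that differ: 4

4


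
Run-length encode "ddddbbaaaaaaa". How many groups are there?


Input: ddddbbaaaaaaa
Scanning for consecutive runs:
  Group 1: 'd' x 4 (positions 0-3)
  Group 2: 'b' x 2 (positions 4-5)
  Group 3: 'a' x 7 (positions 6-12)
Total groups: 3

3


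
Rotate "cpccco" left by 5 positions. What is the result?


Input: "cpccco", rotate left by 5
First 5 characters: "cpccc"
Remaining characters: "o"
Concatenate remaining + first: "o" + "cpccc" = "ocpccc"

ocpccc


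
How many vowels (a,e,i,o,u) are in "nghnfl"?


Input: nghnfl
Checking each character:
  'n' at position 0: consonant
  'g' at position 1: consonant
  'h' at position 2: consonant
  'n' at position 3: consonant
  'f' at position 4: consonant
  'l' at position 5: consonant
Total vowels: 0

0


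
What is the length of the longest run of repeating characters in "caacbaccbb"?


Input: "caacbaccbb"
Scanning for longest run:
  Position 1 ('a'): new char, reset run to 1
  Position 2 ('a'): continues run of 'a', length=2
  Position 3 ('c'): new char, reset run to 1
  Position 4 ('b'): new char, reset run to 1
  Position 5 ('a'): new char, reset run to 1
  Position 6 ('c'): new char, reset run to 1
  Position 7 ('c'): continues run of 'c', length=2
  Position 8 ('b'): new char, reset run to 1
  Position 9 ('b'): continues run of 'b', length=2
Longest run: 'a' with length 2

2


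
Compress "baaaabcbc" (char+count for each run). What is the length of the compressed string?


Input: baaaabcbc
Runs:
  'b' x 1 => "b1"
  'a' x 4 => "a4"
  'b' x 1 => "b1"
  'c' x 1 => "c1"
  'b' x 1 => "b1"
  'c' x 1 => "c1"
Compressed: "b1a4b1c1b1c1"
Compressed length: 12

12


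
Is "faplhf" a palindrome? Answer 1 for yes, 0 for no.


Input: faplhf
Reversed: fhlpaf
  Compare pos 0 ('f') with pos 5 ('f'): match
  Compare pos 1 ('a') with pos 4 ('h'): MISMATCH
  Compare pos 2 ('p') with pos 3 ('l'): MISMATCH
Result: not a palindrome

0


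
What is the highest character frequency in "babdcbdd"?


Input: babdcbdd
Character counts:
  'a': 1
  'b': 3
  'c': 1
  'd': 3
Maximum frequency: 3

3


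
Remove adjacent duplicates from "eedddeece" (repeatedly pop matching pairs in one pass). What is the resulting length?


Input: eedddeece
Stack-based adjacent duplicate removal:
  Read 'e': push. Stack: e
  Read 'e': matches stack top 'e' => pop. Stack: (empty)
  Read 'd': push. Stack: d
  Read 'd': matches stack top 'd' => pop. Stack: (empty)
  Read 'd': push. Stack: d
  Read 'e': push. Stack: de
  Read 'e': matches stack top 'e' => pop. Stack: d
  Read 'c': push. Stack: dc
  Read 'e': push. Stack: dce
Final stack: "dce" (length 3)

3


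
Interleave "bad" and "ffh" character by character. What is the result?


Interleaving "bad" and "ffh":
  Position 0: 'b' from first, 'f' from second => "bf"
  Position 1: 'a' from first, 'f' from second => "af"
  Position 2: 'd' from first, 'h' from second => "dh"
Result: bfafdh

bfafdh


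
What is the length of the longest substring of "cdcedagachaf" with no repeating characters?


Input: "cdcedagachaf"
Sliding window (track last position of each char):
  Position 0 ('c'): window [0,0] length 1 -- new best
  Position 1 ('d'): window [0,1] length 2 -- new best
  Position 2 ('c'): repeat (last at 0), move window start to 1
  Position 2 ('c'): window [1,2] length 2
  Position 3 ('e'): window [1,3] length 3 -- new best
  Position 4 ('d'): repeat (last at 1), move window start to 2
  Position 4 ('d'): window [2,4] length 3
  Position 5 ('a'): window [2,5] length 4 -- new best
  Position 6 ('g'): window [2,6] length 5 -- new best
  Position 7 ('a'): repeat (last at 5), move window start to 6
  Position 7 ('a'): window [6,7] length 2
  Position 8 ('c'): window [6,8] length 3
  Position 9 ('h'): window [6,9] length 4
  Position 10 ('a'): repeat (last at 7), move window start to 8
  Position 10 ('a'): window [8,10] length 3
  Position 11 ('f'): window [8,11] length 4
Longest substring with no repeats: "cedag" with length 5

5


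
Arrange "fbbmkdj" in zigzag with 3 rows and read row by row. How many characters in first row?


Zigzag "fbbmkdj" into 3 rows:
Placing characters:
  'f' => row 0
  'b' => row 1
  'b' => row 2
  'm' => row 1
  'k' => row 0
  'd' => row 1
  'j' => row 2
Rows:
  Row 0: "fk"
  Row 1: "bmd"
  Row 2: "bj"
First row length: 2

2


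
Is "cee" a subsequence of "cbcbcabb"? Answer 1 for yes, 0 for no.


Check if "cee" is a subsequence of "cbcbcabb"
Greedy scan:
  Position 0 ('c'): matches sub[0] = 'c'
  Position 1 ('b'): no match needed
  Position 2 ('c'): no match needed
  Position 3 ('b'): no match needed
  Position 4 ('c'): no match needed
  Position 5 ('a'): no match needed
  Position 6 ('b'): no match needed
  Position 7 ('b'): no match needed
Only matched 1/3 characters => not a subsequence

0


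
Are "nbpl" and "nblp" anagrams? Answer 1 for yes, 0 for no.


Strings: "nbpl", "nblp"
Sorted first:  blnp
Sorted second: blnp
Sorted forms match => anagrams

1


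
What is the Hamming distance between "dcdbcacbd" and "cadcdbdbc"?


Comparing "dcdbcacbd" and "cadcdbdbc" position by position:
  Position 0: 'd' vs 'c' => differ
  Position 1: 'c' vs 'a' => differ
  Position 2: 'd' vs 'd' => same
  Position 3: 'b' vs 'c' => differ
  Position 4: 'c' vs 'd' => differ
  Position 5: 'a' vs 'b' => differ
  Position 6: 'c' vs 'd' => differ
  Position 7: 'b' vs 'b' => same
  Position 8: 'd' vs 'c' => differ
Total differences (Hamming distance): 7

7


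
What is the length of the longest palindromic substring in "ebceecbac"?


Input: "ebceecbac"
Checking substrings for palindromes:
  [1:7] "bceecb" (len 6) => palindrome
  [2:6] "ceec" (len 4) => palindrome
  [3:5] "ee" (len 2) => palindrome
Longest palindromic substring: "bceecb" with length 6

6


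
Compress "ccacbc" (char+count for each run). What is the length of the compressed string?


Input: ccacbc
Runs:
  'c' x 2 => "c2"
  'a' x 1 => "a1"
  'c' x 1 => "c1"
  'b' x 1 => "b1"
  'c' x 1 => "c1"
Compressed: "c2a1c1b1c1"
Compressed length: 10

10


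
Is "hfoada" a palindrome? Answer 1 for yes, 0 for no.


Input: hfoada
Reversed: adaofh
  Compare pos 0 ('h') with pos 5 ('a'): MISMATCH
  Compare pos 1 ('f') with pos 4 ('d'): MISMATCH
  Compare pos 2 ('o') with pos 3 ('a'): MISMATCH
Result: not a palindrome

0


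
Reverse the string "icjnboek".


Input: icjnboek
Reading characters right to left:
  Position 7: 'k'
  Position 6: 'e'
  Position 5: 'o'
  Position 4: 'b'
  Position 3: 'n'
  Position 2: 'j'
  Position 1: 'c'
  Position 0: 'i'
Reversed: keobnjci

keobnjci


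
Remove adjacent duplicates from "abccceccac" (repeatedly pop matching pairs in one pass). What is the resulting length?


Input: abccceccac
Stack-based adjacent duplicate removal:
  Read 'a': push. Stack: a
  Read 'b': push. Stack: ab
  Read 'c': push. Stack: abc
  Read 'c': matches stack top 'c' => pop. Stack: ab
  Read 'c': push. Stack: abc
  Read 'e': push. Stack: abce
  Read 'c': push. Stack: abcec
  Read 'c': matches stack top 'c' => pop. Stack: abce
  Read 'a': push. Stack: abcea
  Read 'c': push. Stack: abceac
Final stack: "abceac" (length 6)

6


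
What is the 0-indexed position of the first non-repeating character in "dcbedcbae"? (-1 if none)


Input: dcbedcbae
Character frequencies:
  'a': 1
  'b': 2
  'c': 2
  'd': 2
  'e': 2
Scanning left to right for freq == 1:
  Position 0 ('d'): freq=2, skip
  Position 1 ('c'): freq=2, skip
  Position 2 ('b'): freq=2, skip
  Position 3 ('e'): freq=2, skip
  Position 4 ('d'): freq=2, skip
  Position 5 ('c'): freq=2, skip
  Position 6 ('b'): freq=2, skip
  Position 7 ('a'): unique! => answer = 7

7


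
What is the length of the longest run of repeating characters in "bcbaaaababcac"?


Input: "bcbaaaababcac"
Scanning for longest run:
  Position 1 ('c'): new char, reset run to 1
  Position 2 ('b'): new char, reset run to 1
  Position 3 ('a'): new char, reset run to 1
  Position 4 ('a'): continues run of 'a', length=2
  Position 5 ('a'): continues run of 'a', length=3
  Position 6 ('a'): continues run of 'a', length=4
  Position 7 ('b'): new char, reset run to 1
  Position 8 ('a'): new char, reset run to 1
  Position 9 ('b'): new char, reset run to 1
  Position 10 ('c'): new char, reset run to 1
  Position 11 ('a'): new char, reset run to 1
  Position 12 ('c'): new char, reset run to 1
Longest run: 'a' with length 4

4


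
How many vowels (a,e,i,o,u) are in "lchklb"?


Input: lchklb
Checking each character:
  'l' at position 0: consonant
  'c' at position 1: consonant
  'h' at position 2: consonant
  'k' at position 3: consonant
  'l' at position 4: consonant
  'b' at position 5: consonant
Total vowels: 0

0


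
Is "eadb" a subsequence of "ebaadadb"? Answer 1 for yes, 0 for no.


Check if "eadb" is a subsequence of "ebaadadb"
Greedy scan:
  Position 0 ('e'): matches sub[0] = 'e'
  Position 1 ('b'): no match needed
  Position 2 ('a'): matches sub[1] = 'a'
  Position 3 ('a'): no match needed
  Position 4 ('d'): matches sub[2] = 'd'
  Position 5 ('a'): no match needed
  Position 6 ('d'): no match needed
  Position 7 ('b'): matches sub[3] = 'b'
All 4 characters matched => is a subsequence

1


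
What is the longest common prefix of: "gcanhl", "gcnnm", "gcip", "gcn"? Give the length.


Words: gcanhl, gcnnm, gcip, gcn
  Position 0: all 'g' => match
  Position 1: all 'c' => match
  Position 2: ('a', 'n', 'i', 'n') => mismatch, stop
LCP = "gc" (length 2)

2


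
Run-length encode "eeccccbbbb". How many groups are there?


Input: eeccccbbbb
Scanning for consecutive runs:
  Group 1: 'e' x 2 (positions 0-1)
  Group 2: 'c' x 4 (positions 2-5)
  Group 3: 'b' x 4 (positions 6-9)
Total groups: 3

3


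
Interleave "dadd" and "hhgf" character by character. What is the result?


Interleaving "dadd" and "hhgf":
  Position 0: 'd' from first, 'h' from second => "dh"
  Position 1: 'a' from first, 'h' from second => "ah"
  Position 2: 'd' from first, 'g' from second => "dg"
  Position 3: 'd' from first, 'f' from second => "df"
Result: dhahdgdf

dhahdgdf


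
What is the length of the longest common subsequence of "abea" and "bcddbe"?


LCS of "abea" and "bcddbe"
DP table:
           b    c    d    d    b    e
      0    0    0    0    0    0    0
  a   0    0    0    0    0    0    0
  b   0    1    1    1    1    1    1
  e   0    1    1    1    1    1    2
  a   0    1    1    1    1    1    2
LCS length = dp[4][6] = 2

2


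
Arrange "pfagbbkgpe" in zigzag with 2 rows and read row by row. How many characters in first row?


Zigzag "pfagbbkgpe" into 2 rows:
Placing characters:
  'p' => row 0
  'f' => row 1
  'a' => row 0
  'g' => row 1
  'b' => row 0
  'b' => row 1
  'k' => row 0
  'g' => row 1
  'p' => row 0
  'e' => row 1
Rows:
  Row 0: "pabkp"
  Row 1: "fgbge"
First row length: 5

5


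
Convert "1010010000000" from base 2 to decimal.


Input: "1010010000000" in base 2
Positional expansion:
  Digit '1' (value 1) x 2^12 = 4096
  Digit '0' (value 0) x 2^11 = 0
  Digit '1' (value 1) x 2^10 = 1024
  Digit '0' (value 0) x 2^9 = 0
  Digit '0' (value 0) x 2^8 = 0
  Digit '1' (value 1) x 2^7 = 128
  Digit '0' (value 0) x 2^6 = 0
  Digit '0' (value 0) x 2^5 = 0
  Digit '0' (value 0) x 2^4 = 0
  Digit '0' (value 0) x 2^3 = 0
  Digit '0' (value 0) x 2^2 = 0
  Digit '0' (value 0) x 2^1 = 0
  Digit '0' (value 0) x 2^0 = 0
Sum = 5248

5248


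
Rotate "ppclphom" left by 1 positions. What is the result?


Input: "ppclphom", rotate left by 1
First 1 characters: "p"
Remaining characters: "pclphom"
Concatenate remaining + first: "pclphom" + "p" = "pclphomp"

pclphomp


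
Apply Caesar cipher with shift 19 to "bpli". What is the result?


Caesar cipher: shift "bpli" by 19
  'b' (pos 1) + 19 = pos 20 = 'u'
  'p' (pos 15) + 19 = pos 8 = 'i'
  'l' (pos 11) + 19 = pos 4 = 'e'
  'i' (pos 8) + 19 = pos 1 = 'b'
Result: uieb

uieb


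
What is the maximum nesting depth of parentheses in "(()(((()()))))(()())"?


Input: "(()(((()()))))(()())"
Tracking depth:
  Position 0 '(': depth becomes 1
  Position 1 '(': depth becomes 2
  Position 2 ')': depth becomes 1
  Position 3 '(': depth becomes 2
  Position 4 '(': depth becomes 3
  Position 5 '(': depth becomes 4
  Position 6 '(': depth becomes 5
  Position 7 ')': depth becomes 4
  Position 8 '(': depth becomes 5
  Position 9 ')': depth becomes 4
  Position 10 ')': depth becomes 3
  Position 11 ')': depth becomes 2
  Position 12 ')': depth becomes 1
  Position 13 ')': depth becomes 0
  Position 14 '(': depth becomes 1
  Position 15 '(': depth becomes 2
  Position 16 ')': depth becomes 1
  Position 17 '(': depth becomes 2
  Position 18 ')': depth becomes 1
  Position 19 ')': depth becomes 0
Maximum depth reached: 5

5


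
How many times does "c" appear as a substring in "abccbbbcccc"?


Searching for "c" in "abccbbbcccc"
Scanning each position:
  Position 0: "a" => no
  Position 1: "b" => no
  Position 2: "c" => MATCH
  Position 3: "c" => MATCH
  Position 4: "b" => no
  Position 5: "b" => no
  Position 6: "b" => no
  Position 7: "c" => MATCH
  Position 8: "c" => MATCH
  Position 9: "c" => MATCH
  Position 10: "c" => MATCH
Total occurrences: 6

6


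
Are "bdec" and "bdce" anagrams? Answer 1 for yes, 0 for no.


Strings: "bdec", "bdce"
Sorted first:  bcde
Sorted second: bcde
Sorted forms match => anagrams

1


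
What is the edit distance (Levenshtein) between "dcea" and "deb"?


Computing edit distance: "dcea" -> "deb"
DP table:
           d    e    b
      0    1    2    3
  d   1    0    1    2
  c   2    1    1    2
  e   3    2    1    2
  a   4    3    2    2
Edit distance = dp[4][3] = 2

2


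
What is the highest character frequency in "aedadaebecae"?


Input: aedadaebecae
Character counts:
  'a': 4
  'b': 1
  'c': 1
  'd': 2
  'e': 4
Maximum frequency: 4

4


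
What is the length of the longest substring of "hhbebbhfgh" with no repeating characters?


Input: "hhbebbhfgh"
Sliding window (track last position of each char):
  Position 0 ('h'): window [0,0] length 1 -- new best
  Position 1 ('h'): repeat (last at 0), move window start to 1
  Position 1 ('h'): window [1,1] length 1
  Position 2 ('b'): window [1,2] length 2 -- new best
  Position 3 ('e'): window [1,3] length 3 -- new best
  Position 4 ('b'): repeat (last at 2), move window start to 3
  Position 4 ('b'): window [3,4] length 2
  Position 5 ('b'): repeat (last at 4), move window start to 5
  Position 5 ('b'): window [5,5] length 1
  Position 6 ('h'): window [5,6] length 2
  Position 7 ('f'): window [5,7] length 3
  Position 8 ('g'): window [5,8] length 4 -- new best
  Position 9 ('h'): repeat (last at 6), move window start to 7
  Position 9 ('h'): window [7,9] length 3
Longest substring with no repeats: "bhfg" with length 4

4


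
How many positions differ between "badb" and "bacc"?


Comparing "badb" and "bacc" position by position:
  Position 0: 'b' vs 'b' => same
  Position 1: 'a' vs 'a' => same
  Position 2: 'd' vs 'c' => DIFFER
  Position 3: 'b' vs 'c' => DIFFER
Positions that differ: 2

2


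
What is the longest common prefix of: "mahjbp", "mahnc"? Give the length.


Words: mahjbp, mahnc
  Position 0: all 'm' => match
  Position 1: all 'a' => match
  Position 2: all 'h' => match
  Position 3: ('j', 'n') => mismatch, stop
LCP = "mah" (length 3)

3


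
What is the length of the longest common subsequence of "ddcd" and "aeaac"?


LCS of "ddcd" and "aeaac"
DP table:
           a    e    a    a    c
      0    0    0    0    0    0
  d   0    0    0    0    0    0
  d   0    0    0    0    0    0
  c   0    0    0    0    0    1
  d   0    0    0    0    0    1
LCS length = dp[4][5] = 1

1


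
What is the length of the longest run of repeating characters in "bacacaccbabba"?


Input: "bacacaccbabba"
Scanning for longest run:
  Position 1 ('a'): new char, reset run to 1
  Position 2 ('c'): new char, reset run to 1
  Position 3 ('a'): new char, reset run to 1
  Position 4 ('c'): new char, reset run to 1
  Position 5 ('a'): new char, reset run to 1
  Position 6 ('c'): new char, reset run to 1
  Position 7 ('c'): continues run of 'c', length=2
  Position 8 ('b'): new char, reset run to 1
  Position 9 ('a'): new char, reset run to 1
  Position 10 ('b'): new char, reset run to 1
  Position 11 ('b'): continues run of 'b', length=2
  Position 12 ('a'): new char, reset run to 1
Longest run: 'c' with length 2

2


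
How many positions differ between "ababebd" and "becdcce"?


Comparing "ababebd" and "becdcce" position by position:
  Position 0: 'a' vs 'b' => DIFFER
  Position 1: 'b' vs 'e' => DIFFER
  Position 2: 'a' vs 'c' => DIFFER
  Position 3: 'b' vs 'd' => DIFFER
  Position 4: 'e' vs 'c' => DIFFER
  Position 5: 'b' vs 'c' => DIFFER
  Position 6: 'd' vs 'e' => DIFFER
Positions that differ: 7

7


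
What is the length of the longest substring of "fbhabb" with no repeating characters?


Input: "fbhabb"
Sliding window (track last position of each char):
  Position 0 ('f'): window [0,0] length 1 -- new best
  Position 1 ('b'): window [0,1] length 2 -- new best
  Position 2 ('h'): window [0,2] length 3 -- new best
  Position 3 ('a'): window [0,3] length 4 -- new best
  Position 4 ('b'): repeat (last at 1), move window start to 2
  Position 4 ('b'): window [2,4] length 3
  Position 5 ('b'): repeat (last at 4), move window start to 5
  Position 5 ('b'): window [5,5] length 1
Longest substring with no repeats: "fbha" with length 4

4


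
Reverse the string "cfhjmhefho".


Input: cfhjmhefho
Reading characters right to left:
  Position 9: 'o'
  Position 8: 'h'
  Position 7: 'f'
  Position 6: 'e'
  Position 5: 'h'
  Position 4: 'm'
  Position 3: 'j'
  Position 2: 'h'
  Position 1: 'f'
  Position 0: 'c'
Reversed: ohfehmjhfc

ohfehmjhfc


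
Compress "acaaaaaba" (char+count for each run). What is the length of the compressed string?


Input: acaaaaaba
Runs:
  'a' x 1 => "a1"
  'c' x 1 => "c1"
  'a' x 5 => "a5"
  'b' x 1 => "b1"
  'a' x 1 => "a1"
Compressed: "a1c1a5b1a1"
Compressed length: 10

10


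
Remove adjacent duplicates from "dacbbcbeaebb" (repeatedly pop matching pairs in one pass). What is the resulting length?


Input: dacbbcbeaebb
Stack-based adjacent duplicate removal:
  Read 'd': push. Stack: d
  Read 'a': push. Stack: da
  Read 'c': push. Stack: dac
  Read 'b': push. Stack: dacb
  Read 'b': matches stack top 'b' => pop. Stack: dac
  Read 'c': matches stack top 'c' => pop. Stack: da
  Read 'b': push. Stack: dab
  Read 'e': push. Stack: dabe
  Read 'a': push. Stack: dabea
  Read 'e': push. Stack: dabeae
  Read 'b': push. Stack: dabeaeb
  Read 'b': matches stack top 'b' => pop. Stack: dabeae
Final stack: "dabeae" (length 6)

6


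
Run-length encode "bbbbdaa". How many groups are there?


Input: bbbbdaa
Scanning for consecutive runs:
  Group 1: 'b' x 4 (positions 0-3)
  Group 2: 'd' x 1 (positions 4-4)
  Group 3: 'a' x 2 (positions 5-6)
Total groups: 3

3


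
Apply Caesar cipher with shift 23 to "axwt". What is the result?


Caesar cipher: shift "axwt" by 23
  'a' (pos 0) + 23 = pos 23 = 'x'
  'x' (pos 23) + 23 = pos 20 = 'u'
  'w' (pos 22) + 23 = pos 19 = 't'
  't' (pos 19) + 23 = pos 16 = 'q'
Result: xutq

xutq


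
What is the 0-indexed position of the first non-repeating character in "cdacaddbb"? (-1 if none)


Input: cdacaddbb
Character frequencies:
  'a': 2
  'b': 2
  'c': 2
  'd': 3
Scanning left to right for freq == 1:
  Position 0 ('c'): freq=2, skip
  Position 1 ('d'): freq=3, skip
  Position 2 ('a'): freq=2, skip
  Position 3 ('c'): freq=2, skip
  Position 4 ('a'): freq=2, skip
  Position 5 ('d'): freq=3, skip
  Position 6 ('d'): freq=3, skip
  Position 7 ('b'): freq=2, skip
  Position 8 ('b'): freq=2, skip
  No unique character found => answer = -1

-1


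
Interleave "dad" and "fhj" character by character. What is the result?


Interleaving "dad" and "fhj":
  Position 0: 'd' from first, 'f' from second => "df"
  Position 1: 'a' from first, 'h' from second => "ah"
  Position 2: 'd' from first, 'j' from second => "dj"
Result: dfahdj

dfahdj


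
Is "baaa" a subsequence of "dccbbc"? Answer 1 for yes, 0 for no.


Check if "baaa" is a subsequence of "dccbbc"
Greedy scan:
  Position 0 ('d'): no match needed
  Position 1 ('c'): no match needed
  Position 2 ('c'): no match needed
  Position 3 ('b'): matches sub[0] = 'b'
  Position 4 ('b'): no match needed
  Position 5 ('c'): no match needed
Only matched 1/4 characters => not a subsequence

0


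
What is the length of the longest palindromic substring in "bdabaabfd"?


Input: "bdabaabfd"
Checking substrings for palindromes:
  [3:7] "baab" (len 4) => palindrome
  [2:5] "aba" (len 3) => palindrome
  [4:6] "aa" (len 2) => palindrome
Longest palindromic substring: "baab" with length 4

4


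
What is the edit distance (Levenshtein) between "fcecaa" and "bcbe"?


Computing edit distance: "fcecaa" -> "bcbe"
DP table:
           b    c    b    e
      0    1    2    3    4
  f   1    1    2    3    4
  c   2    2    1    2    3
  e   3    3    2    2    2
  c   4    4    3    3    3
  a   5    5    4    4    4
  a   6    6    5    5    5
Edit distance = dp[6][4] = 5

5


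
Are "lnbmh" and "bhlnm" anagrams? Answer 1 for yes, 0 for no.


Strings: "lnbmh", "bhlnm"
Sorted first:  bhlmn
Sorted second: bhlmn
Sorted forms match => anagrams

1


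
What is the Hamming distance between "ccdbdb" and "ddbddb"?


Comparing "ccdbdb" and "ddbddb" position by position:
  Position 0: 'c' vs 'd' => differ
  Position 1: 'c' vs 'd' => differ
  Position 2: 'd' vs 'b' => differ
  Position 3: 'b' vs 'd' => differ
  Position 4: 'd' vs 'd' => same
  Position 5: 'b' vs 'b' => same
Total differences (Hamming distance): 4

4
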